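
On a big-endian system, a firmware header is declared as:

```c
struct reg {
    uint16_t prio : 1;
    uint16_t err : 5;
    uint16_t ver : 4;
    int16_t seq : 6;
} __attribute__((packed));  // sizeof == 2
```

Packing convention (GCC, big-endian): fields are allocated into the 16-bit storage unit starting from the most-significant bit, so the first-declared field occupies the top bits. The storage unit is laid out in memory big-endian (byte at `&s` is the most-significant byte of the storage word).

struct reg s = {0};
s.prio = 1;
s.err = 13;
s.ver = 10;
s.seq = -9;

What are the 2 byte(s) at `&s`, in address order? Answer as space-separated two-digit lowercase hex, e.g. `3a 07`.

b6 b7

[15+:1] prio=1 & 0x1 = 0x1; word=0x8000
[10+:5] err=13 & 0x1f = 0xd; word=0xb400
[6+:4] ver=10 & 0xf = 0xa; word=0xb680
[0+:6] seq=-9 & 0x3f = 0x37; word=0xb6b7
word = 0xb6b7 → big-endian bytes:
  [0]=0xb6  [1]=0xb7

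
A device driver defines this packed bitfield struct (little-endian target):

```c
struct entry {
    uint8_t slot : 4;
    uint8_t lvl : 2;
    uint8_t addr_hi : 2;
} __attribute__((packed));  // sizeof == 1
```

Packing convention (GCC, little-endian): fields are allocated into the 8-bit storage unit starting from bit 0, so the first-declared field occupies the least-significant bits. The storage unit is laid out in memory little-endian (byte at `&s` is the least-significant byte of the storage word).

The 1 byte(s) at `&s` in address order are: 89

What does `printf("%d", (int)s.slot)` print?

[0]=0x89 (little-endian) → word 0x89
slot:4 @ bit 0 → (0x89>>0)&0xf = 0x9  ←
lvl:2 @ bit 4 → (0x89>>4)&0x3 = 0x0
addr_hi:2 @ bit 6 → (0x89>>6)&0x3 = 0x2

9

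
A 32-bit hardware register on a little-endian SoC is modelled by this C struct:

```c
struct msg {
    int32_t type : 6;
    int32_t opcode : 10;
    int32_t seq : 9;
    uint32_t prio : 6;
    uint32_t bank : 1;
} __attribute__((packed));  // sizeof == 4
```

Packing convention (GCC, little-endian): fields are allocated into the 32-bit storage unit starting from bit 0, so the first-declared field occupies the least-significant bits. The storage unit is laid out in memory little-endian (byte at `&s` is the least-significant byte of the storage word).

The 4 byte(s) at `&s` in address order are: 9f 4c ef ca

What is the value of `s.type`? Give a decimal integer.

[0]=0x9f [1]=0x4c [2]=0xef [3]=0xca (little-endian) → word 0xcaef4c9f
type:6 @ bit 0 → (0xcaef4c9f>>0)&0x3f = 0x1f  ←
opcode:10 @ bit 6 → (0xcaef4c9f>>6)&0x3ff = 0x132
seq:9 @ bit 16 → (0xcaef4c9f>>16)&0x1ff = 0xef
prio:6 @ bit 25 → (0xcaef4c9f>>25)&0x3f = 0x25
bank:1 @ bit 31 → (0xcaef4c9f>>31)&0x1 = 0x1
type signed 6b, MSB=0: value = 31

31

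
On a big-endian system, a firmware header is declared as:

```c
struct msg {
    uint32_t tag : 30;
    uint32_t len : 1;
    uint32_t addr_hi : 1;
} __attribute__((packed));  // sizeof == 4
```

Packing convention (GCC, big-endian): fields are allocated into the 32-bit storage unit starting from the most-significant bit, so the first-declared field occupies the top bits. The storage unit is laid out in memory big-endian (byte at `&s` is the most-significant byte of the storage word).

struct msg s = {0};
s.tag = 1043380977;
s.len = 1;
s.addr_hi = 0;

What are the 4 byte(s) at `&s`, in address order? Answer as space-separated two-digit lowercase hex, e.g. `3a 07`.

[2+:30] tag=1043380977 & 0x3fffffff = 0x3e30baf1; word=0xf8c2ebc4
[1+:1] len=1 & 0x1 = 0x1; word=0xf8c2ebc6
[0+:1] addr_hi=0 & 0x1 = 0x0; word=0xf8c2ebc6
word = 0xf8c2ebc6 → big-endian bytes:
  [0]=0xf8  [1]=0xc2  [2]=0xeb  [3]=0xc6

f8 c2 eb c6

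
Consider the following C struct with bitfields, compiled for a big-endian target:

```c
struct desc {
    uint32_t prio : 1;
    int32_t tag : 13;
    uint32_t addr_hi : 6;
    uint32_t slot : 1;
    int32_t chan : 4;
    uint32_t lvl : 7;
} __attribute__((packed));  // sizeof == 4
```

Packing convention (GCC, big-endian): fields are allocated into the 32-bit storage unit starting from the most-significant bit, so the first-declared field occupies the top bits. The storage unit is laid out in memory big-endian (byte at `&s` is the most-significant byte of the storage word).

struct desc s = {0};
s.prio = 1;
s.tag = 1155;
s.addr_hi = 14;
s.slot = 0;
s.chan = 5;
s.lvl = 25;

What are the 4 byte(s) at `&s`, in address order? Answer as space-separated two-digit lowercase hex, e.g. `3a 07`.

[31+:1] prio=1 & 0x1 = 0x1; word=0x80000000
[18+:13] tag=1155 & 0x1fff = 0x483; word=0x920c0000
[12+:6] addr_hi=14 & 0x3f = 0xe; word=0x920ce000
[11+:1] slot=0 & 0x1 = 0x0; word=0x920ce000
[7+:4] chan=5 & 0xf = 0x5; word=0x920ce280
[0+:7] lvl=25 & 0x7f = 0x19; word=0x920ce299
word = 0x920ce299 → big-endian bytes:
  [0]=0x92  [1]=0x0c  [2]=0xe2  [3]=0x99

92 0c e2 99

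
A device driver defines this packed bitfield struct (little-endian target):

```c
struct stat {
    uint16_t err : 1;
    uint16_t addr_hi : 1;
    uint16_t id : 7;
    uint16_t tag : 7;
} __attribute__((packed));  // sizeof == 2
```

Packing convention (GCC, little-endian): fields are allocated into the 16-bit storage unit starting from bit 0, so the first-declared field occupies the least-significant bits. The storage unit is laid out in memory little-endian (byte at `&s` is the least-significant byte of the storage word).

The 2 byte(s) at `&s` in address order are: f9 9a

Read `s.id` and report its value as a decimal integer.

62

[0]=0xf9 [1]=0x9a (little-endian) → word 0x9af9
err:1 @ bit 0 → (0x9af9>>0)&0x1 = 0x1
addr_hi:1 @ bit 1 → (0x9af9>>1)&0x1 = 0x0
id:7 @ bit 2 → (0x9af9>>2)&0x7f = 0x3e  ←
tag:7 @ bit 9 → (0x9af9>>9)&0x7f = 0x4d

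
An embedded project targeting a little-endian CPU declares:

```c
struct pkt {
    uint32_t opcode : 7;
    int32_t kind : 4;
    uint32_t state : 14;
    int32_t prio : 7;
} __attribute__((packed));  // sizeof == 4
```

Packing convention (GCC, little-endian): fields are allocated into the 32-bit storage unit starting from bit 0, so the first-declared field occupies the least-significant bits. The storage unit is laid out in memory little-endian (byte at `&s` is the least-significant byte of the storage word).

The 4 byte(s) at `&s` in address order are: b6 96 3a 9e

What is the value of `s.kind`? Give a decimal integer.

-3

[0]=0xb6 [1]=0x96 [2]=0x3a [3]=0x9e (little-endian) → word 0x9e3a96b6
opcode:7 @ bit 0 → (0x9e3a96b6>>0)&0x7f = 0x36
kind:4 @ bit 7 → (0x9e3a96b6>>7)&0xf = 0xd  ←
state:14 @ bit 11 → (0x9e3a96b6>>11)&0x3fff = 0x752
prio:7 @ bit 25 → (0x9e3a96b6>>25)&0x7f = 0x4f
kind signed 4b, MSB=1: 13 - 16 = -3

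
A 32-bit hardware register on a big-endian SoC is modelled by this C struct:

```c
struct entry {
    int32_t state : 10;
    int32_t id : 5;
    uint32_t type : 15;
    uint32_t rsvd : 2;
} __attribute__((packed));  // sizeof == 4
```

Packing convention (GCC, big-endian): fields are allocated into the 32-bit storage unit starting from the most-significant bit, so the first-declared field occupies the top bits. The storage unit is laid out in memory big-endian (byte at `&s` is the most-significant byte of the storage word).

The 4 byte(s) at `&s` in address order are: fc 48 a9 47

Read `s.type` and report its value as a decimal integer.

[0]=0xfc [1]=0x48 [2]=0xa9 [3]=0x47 (big-endian) → word 0xfc48a947
state:10 @ bit 22 → (0xfc48a947>>22)&0x3ff = 0x3f1
id:5 @ bit 17 → (0xfc48a947>>17)&0x1f = 0x4
type:15 @ bit 2 → (0xfc48a947>>2)&0x7fff = 0x2a51  ←
rsvd:2 @ bit 0 → (0xfc48a947>>0)&0x3 = 0x3

10833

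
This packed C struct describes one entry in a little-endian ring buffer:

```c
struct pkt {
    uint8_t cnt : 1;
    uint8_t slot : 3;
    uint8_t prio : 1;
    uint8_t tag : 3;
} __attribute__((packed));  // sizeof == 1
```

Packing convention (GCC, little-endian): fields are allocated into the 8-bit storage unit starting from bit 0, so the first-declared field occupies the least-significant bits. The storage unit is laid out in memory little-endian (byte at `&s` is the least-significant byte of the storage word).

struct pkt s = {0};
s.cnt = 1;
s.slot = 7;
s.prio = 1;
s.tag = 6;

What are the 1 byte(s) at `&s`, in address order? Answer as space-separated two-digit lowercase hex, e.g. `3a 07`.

df

cnt:1 = 1 → 0x1 << 0 → word 0x01
slot:3 = 7 → 0x7 << 1 → word 0x0f
prio:1 = 1 → 0x1 << 4 → word 0x1f
tag:3 = 6 → 0x6 << 5 → word 0xdf
word = 0xdf → little-endian bytes:
  [0]=0xdf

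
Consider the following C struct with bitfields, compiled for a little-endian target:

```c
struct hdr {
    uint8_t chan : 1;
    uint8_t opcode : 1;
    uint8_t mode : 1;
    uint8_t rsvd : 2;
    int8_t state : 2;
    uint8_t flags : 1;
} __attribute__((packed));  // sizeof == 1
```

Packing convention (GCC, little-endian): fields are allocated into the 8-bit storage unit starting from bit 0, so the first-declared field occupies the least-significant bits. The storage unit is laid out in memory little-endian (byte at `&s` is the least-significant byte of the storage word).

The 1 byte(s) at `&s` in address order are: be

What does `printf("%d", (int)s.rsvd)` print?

[0]=0xbe (little-endian) → word 0xbe
chan:1 @ bit 0 → (0xbe>>0)&0x1 = 0x0
opcode:1 @ bit 1 → (0xbe>>1)&0x1 = 0x1
mode:1 @ bit 2 → (0xbe>>2)&0x1 = 0x1
rsvd:2 @ bit 3 → (0xbe>>3)&0x3 = 0x3  ←
state:2 @ bit 5 → (0xbe>>5)&0x3 = 0x1
flags:1 @ bit 7 → (0xbe>>7)&0x1 = 0x1

3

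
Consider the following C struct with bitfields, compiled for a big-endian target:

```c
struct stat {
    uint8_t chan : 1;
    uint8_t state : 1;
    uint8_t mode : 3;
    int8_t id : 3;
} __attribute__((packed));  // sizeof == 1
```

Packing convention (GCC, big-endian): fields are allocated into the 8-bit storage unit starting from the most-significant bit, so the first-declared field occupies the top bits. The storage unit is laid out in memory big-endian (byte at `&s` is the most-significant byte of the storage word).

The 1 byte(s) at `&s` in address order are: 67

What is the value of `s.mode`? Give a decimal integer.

4

[0]=0x67 (big-endian) → word 0x67
chan:1 @ bit 7 → (0x67>>7)&0x1 = 0x0
state:1 @ bit 6 → (0x67>>6)&0x1 = 0x1
mode:3 @ bit 3 → (0x67>>3)&0x7 = 0x4  ←
id:3 @ bit 0 → (0x67>>0)&0x7 = 0x7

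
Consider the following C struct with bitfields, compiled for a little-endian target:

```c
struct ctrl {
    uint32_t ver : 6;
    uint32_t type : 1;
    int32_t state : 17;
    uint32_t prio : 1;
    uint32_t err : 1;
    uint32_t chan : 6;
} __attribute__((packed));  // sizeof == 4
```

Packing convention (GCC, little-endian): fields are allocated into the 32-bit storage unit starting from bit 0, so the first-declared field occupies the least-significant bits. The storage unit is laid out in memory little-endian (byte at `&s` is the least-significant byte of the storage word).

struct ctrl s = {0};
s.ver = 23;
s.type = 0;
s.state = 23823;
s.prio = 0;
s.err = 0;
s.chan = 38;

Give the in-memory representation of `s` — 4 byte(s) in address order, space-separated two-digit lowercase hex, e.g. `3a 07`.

ver (6b) val=23 bits=0x17 at bit 0: 0x00000017
type (1b) val=0 bits=0x0 at bit 6: 0x00000017
state (17b) val=23823 bits=0x5d0f at bit 7: 0x002e8797
prio (1b) val=0 bits=0x0 at bit 24: 0x002e8797
err (1b) val=0 bits=0x0 at bit 25: 0x002e8797
chan (6b) val=38 bits=0x26 at bit 26: 0x982e8797
word = 0x982e8797 → little-endian bytes:
  [0]=0x97  [1]=0x87  [2]=0x2e  [3]=0x98

97 87 2e 98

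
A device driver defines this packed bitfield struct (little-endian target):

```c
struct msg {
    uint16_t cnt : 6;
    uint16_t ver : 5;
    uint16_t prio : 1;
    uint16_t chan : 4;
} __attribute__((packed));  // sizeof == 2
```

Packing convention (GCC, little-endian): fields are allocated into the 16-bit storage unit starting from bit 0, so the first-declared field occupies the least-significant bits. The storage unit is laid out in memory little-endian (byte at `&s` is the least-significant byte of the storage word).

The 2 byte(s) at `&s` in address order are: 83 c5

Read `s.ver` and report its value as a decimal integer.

[0]=0x83 [1]=0xc5 (little-endian) → word 0xc583
cnt [0+:6] = (word>>0) & 0x3f = 3
ver [6+:5] = (word>>6) & 0x1f = 22  ←
prio [11+:1] = (word>>11) & 0x1 = 0
chan [12+:4] = (word>>12) & 0xf = 12

22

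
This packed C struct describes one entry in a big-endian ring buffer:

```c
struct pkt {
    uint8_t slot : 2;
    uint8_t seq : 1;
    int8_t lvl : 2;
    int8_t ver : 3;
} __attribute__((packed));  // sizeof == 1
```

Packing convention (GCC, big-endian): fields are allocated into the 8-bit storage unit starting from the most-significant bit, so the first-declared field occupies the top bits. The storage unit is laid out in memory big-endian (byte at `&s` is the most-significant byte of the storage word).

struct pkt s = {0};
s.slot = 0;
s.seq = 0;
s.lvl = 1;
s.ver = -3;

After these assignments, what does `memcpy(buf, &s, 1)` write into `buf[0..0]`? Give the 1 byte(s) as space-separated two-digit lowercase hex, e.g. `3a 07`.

slot:2 = 0 → 0x0 << 6 → word 0x00
seq:1 = 0 → 0x0 << 5 → word 0x00
lvl:2 = 1 → 0x1 << 3 → word 0x08
ver:3 = -3 → 0x5 << 0 → word 0x0d
word = 0x0d → big-endian bytes:
  [0]=0x0d

0d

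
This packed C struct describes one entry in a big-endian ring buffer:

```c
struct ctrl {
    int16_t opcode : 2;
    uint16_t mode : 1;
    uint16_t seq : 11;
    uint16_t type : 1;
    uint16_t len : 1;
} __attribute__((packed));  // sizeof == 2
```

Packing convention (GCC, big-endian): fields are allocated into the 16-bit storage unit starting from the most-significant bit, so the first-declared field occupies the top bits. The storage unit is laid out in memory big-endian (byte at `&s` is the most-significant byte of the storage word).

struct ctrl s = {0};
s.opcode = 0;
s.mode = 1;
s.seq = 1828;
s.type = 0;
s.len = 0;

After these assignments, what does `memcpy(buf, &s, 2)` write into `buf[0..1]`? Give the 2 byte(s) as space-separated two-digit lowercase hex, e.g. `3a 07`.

3c 90

opcode:2 = 0 → 0x0 << 14 → word 0x0000
mode:1 = 1 → 0x1 << 13 → word 0x2000
seq:11 = 1828 → 0x724 << 2 → word 0x3c90
type:1 = 0 → 0x0 << 1 → word 0x3c90
len:1 = 0 → 0x0 << 0 → word 0x3c90
word = 0x3c90 → big-endian bytes:
  [0]=0x3c  [1]=0x90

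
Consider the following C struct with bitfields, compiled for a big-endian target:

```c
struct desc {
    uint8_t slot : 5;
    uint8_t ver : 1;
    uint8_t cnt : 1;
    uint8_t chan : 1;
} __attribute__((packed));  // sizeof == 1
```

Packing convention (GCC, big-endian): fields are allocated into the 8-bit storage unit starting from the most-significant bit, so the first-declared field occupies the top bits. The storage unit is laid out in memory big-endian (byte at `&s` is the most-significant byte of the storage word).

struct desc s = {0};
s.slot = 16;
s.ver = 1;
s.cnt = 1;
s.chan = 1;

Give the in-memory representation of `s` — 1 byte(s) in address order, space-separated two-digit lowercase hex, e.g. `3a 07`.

87

slot:5 = 16 → 0x10 << 3 → word 0x80
ver:1 = 1 → 0x1 << 2 → word 0x84
cnt:1 = 1 → 0x1 << 1 → word 0x86
chan:1 = 1 → 0x1 << 0 → word 0x87
word = 0x87 → big-endian bytes:
  [0]=0x87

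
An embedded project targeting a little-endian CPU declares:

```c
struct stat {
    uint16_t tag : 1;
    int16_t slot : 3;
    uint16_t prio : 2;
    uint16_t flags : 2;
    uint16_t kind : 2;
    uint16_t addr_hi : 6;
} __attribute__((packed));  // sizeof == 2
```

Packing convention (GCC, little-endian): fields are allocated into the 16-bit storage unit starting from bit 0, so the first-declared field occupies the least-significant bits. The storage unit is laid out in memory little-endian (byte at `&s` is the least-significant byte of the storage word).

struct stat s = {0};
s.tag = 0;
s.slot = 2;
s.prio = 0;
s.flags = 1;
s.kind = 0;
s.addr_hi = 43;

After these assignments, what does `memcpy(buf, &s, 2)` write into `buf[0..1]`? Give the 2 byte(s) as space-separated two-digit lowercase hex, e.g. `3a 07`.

44 ac

tag:1 = 0 → 0x0 << 0 → word 0x0000
slot:3 = 2 → 0x2 << 1 → word 0x0004
prio:2 = 0 → 0x0 << 4 → word 0x0004
flags:2 = 1 → 0x1 << 6 → word 0x0044
kind:2 = 0 → 0x0 << 8 → word 0x0044
addr_hi:6 = 43 → 0x2b << 10 → word 0xac44
word = 0xac44 → little-endian bytes:
  [0]=0x44  [1]=0xac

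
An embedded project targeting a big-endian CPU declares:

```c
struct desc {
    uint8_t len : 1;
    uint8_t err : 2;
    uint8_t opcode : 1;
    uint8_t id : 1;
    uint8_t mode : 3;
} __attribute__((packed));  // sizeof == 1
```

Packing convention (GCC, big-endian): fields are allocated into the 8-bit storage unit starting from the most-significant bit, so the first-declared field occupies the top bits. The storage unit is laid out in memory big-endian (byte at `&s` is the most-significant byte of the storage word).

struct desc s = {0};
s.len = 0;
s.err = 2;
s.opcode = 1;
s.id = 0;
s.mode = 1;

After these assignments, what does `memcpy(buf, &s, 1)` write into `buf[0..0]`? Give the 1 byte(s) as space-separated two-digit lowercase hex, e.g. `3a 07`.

len (1b) val=0 bits=0x0 at bit 7: 0x00
err (2b) val=2 bits=0x2 at bit 5: 0x40
opcode (1b) val=1 bits=0x1 at bit 4: 0x50
id (1b) val=0 bits=0x0 at bit 3: 0x50
mode (3b) val=1 bits=0x1 at bit 0: 0x51
word = 0x51 → big-endian bytes:
  [0]=0x51

51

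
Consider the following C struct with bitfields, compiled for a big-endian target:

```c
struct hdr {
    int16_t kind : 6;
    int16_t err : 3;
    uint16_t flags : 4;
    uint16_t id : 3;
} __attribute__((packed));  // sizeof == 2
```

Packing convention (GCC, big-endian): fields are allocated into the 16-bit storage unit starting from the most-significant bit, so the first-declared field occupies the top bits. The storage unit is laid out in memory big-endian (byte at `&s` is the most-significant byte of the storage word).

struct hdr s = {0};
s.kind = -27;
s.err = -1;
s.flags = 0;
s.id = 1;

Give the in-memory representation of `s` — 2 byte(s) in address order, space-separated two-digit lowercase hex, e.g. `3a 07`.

[10+:6] kind=-27 & 0x3f = 0x25; word=0x9400
[7+:3] err=-1 & 0x7 = 0x7; word=0x9780
[3+:4] flags=0 & 0xf = 0x0; word=0x9780
[0+:3] id=1 & 0x7 = 0x1; word=0x9781
word = 0x9781 → big-endian bytes:
  [0]=0x97  [1]=0x81

97 81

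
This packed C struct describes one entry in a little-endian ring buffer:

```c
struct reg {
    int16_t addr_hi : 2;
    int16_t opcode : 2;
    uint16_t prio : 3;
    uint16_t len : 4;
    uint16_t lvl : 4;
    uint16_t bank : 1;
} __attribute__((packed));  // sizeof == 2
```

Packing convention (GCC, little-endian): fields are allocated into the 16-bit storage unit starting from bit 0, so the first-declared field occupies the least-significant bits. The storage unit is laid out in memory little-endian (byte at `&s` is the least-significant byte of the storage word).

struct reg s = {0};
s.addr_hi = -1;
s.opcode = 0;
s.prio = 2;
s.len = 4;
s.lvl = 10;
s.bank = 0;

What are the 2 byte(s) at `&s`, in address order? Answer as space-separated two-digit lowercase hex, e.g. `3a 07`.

[0+:2] addr_hi=-1 & 0x3 = 0x3; word=0x0003
[2+:2] opcode=0 & 0x3 = 0x0; word=0x0003
[4+:3] prio=2 & 0x7 = 0x2; word=0x0023
[7+:4] len=4 & 0xf = 0x4; word=0x0223
[11+:4] lvl=10 & 0xf = 0xa; word=0x5223
[15+:1] bank=0 & 0x1 = 0x0; word=0x5223
word = 0x5223 → little-endian bytes:
  [0]=0x23  [1]=0x52

23 52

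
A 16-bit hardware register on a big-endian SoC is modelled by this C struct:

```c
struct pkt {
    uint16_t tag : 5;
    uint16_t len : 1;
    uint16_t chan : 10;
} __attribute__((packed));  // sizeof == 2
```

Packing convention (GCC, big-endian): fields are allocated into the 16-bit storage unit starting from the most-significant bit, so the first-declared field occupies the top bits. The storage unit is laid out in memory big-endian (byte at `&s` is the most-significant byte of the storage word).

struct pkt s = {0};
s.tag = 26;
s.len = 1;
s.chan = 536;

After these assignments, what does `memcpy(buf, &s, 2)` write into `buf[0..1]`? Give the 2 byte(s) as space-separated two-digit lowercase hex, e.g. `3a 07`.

tag (5b) val=26 bits=0x1a at bit 11: 0xd000
len (1b) val=1 bits=0x1 at bit 10: 0xd400
chan (10b) val=536 bits=0x218 at bit 0: 0xd618
word = 0xd618 → big-endian bytes:
  [0]=0xd6  [1]=0x18

d6 18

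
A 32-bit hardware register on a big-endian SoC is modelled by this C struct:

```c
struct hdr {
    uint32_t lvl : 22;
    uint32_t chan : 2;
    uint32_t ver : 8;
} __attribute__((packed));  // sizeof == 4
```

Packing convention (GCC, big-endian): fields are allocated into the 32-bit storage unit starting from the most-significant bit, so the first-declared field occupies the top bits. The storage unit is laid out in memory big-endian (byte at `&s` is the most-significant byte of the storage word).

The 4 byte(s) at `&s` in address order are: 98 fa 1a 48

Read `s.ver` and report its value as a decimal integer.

[0]=0x98 [1]=0xfa [2]=0x1a [3]=0x48 (big-endian) → word 0x98fa1a48
lvl [10+:22] = (word>>10) & 0x3fffff = 2506374
chan [8+:2] = (word>>8) & 0x3 = 2
ver [0+:8] = (word>>0) & 0xff = 72  ←

72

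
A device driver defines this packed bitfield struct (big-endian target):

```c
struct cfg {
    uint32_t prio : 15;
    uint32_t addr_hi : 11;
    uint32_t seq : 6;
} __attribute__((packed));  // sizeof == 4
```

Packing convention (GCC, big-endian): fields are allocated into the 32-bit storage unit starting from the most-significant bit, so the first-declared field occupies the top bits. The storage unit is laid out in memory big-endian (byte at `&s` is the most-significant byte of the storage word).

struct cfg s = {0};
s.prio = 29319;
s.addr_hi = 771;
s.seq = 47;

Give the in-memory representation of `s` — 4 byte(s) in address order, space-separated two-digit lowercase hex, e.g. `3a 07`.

e5 0e c0 ef

prio (15b) val=29319 bits=0x7287 at bit 17: 0xe50e0000
addr_hi (11b) val=771 bits=0x303 at bit 6: 0xe50ec0c0
seq (6b) val=47 bits=0x2f at bit 0: 0xe50ec0ef
word = 0xe50ec0ef → big-endian bytes:
  [0]=0xe5  [1]=0x0e  [2]=0xc0  [3]=0xef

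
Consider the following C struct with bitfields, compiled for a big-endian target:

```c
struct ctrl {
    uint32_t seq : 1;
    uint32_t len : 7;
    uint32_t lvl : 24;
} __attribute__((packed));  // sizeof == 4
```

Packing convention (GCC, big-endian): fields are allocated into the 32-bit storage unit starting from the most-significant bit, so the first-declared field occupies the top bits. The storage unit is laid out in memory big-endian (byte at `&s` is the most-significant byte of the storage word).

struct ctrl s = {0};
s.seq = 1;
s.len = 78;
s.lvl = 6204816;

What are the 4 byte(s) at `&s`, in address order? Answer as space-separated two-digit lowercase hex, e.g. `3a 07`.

seq (1b) val=1 bits=0x1 at bit 31: 0x80000000
len (7b) val=78 bits=0x4e at bit 24: 0xce000000
lvl (24b) val=6204816 bits=0x5ead90 at bit 0: 0xce5ead90
word = 0xce5ead90 → big-endian bytes:
  [0]=0xce  [1]=0x5e  [2]=0xad  [3]=0x90

ce 5e ad 90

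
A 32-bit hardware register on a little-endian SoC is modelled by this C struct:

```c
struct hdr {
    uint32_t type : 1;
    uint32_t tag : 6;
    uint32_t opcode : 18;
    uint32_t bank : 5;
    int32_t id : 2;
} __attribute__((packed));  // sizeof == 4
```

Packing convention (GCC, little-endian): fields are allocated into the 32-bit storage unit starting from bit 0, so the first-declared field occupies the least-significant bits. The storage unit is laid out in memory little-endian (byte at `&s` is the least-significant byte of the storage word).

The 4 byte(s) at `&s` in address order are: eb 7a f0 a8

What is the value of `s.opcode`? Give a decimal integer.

[0]=0xeb [1]=0x7a [2]=0xf0 [3]=0xa8 (little-endian) → word 0xa8f07aeb
type:1 @ bit 0 → (0xa8f07aeb>>0)&0x1 = 0x1
tag:6 @ bit 1 → (0xa8f07aeb>>1)&0x3f = 0x35
opcode:18 @ bit 7 → (0xa8f07aeb>>7)&0x3ffff = 0x1e0f5  ←
bank:5 @ bit 25 → (0xa8f07aeb>>25)&0x1f = 0x14
id:2 @ bit 30 → (0xa8f07aeb>>30)&0x3 = 0x2

123125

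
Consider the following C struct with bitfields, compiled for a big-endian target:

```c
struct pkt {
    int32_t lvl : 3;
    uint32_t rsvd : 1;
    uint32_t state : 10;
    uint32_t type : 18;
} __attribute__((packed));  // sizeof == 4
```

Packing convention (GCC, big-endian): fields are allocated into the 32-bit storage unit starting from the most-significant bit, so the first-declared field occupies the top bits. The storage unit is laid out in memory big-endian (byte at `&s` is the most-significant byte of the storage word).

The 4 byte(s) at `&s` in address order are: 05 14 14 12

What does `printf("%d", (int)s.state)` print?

325

[0]=0x05 [1]=0x14 [2]=0x14 [3]=0x12 (big-endian) → word 0x05141412
lvl:3 @ bit 29 → (0x05141412>>29)&0x7 = 0x0
rsvd:1 @ bit 28 → (0x05141412>>28)&0x1 = 0x0
state:10 @ bit 18 → (0x05141412>>18)&0x3ff = 0x145  ←
type:18 @ bit 0 → (0x05141412>>0)&0x3ffff = 0x1412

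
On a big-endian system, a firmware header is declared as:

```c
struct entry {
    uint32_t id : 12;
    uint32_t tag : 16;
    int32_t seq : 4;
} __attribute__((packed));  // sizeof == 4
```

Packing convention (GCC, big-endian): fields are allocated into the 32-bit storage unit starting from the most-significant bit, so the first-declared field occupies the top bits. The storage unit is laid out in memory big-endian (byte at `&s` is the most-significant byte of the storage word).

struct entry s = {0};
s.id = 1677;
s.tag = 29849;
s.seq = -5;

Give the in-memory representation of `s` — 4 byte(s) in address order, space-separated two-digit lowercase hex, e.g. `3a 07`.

[20+:12] id=1677 & 0xfff = 0x68d; word=0x68d00000
[4+:16] tag=29849 & 0xffff = 0x7499; word=0x68d74990
[0+:4] seq=-5 & 0xf = 0xb; word=0x68d7499b
word = 0x68d7499b → big-endian bytes:
  [0]=0x68  [1]=0xd7  [2]=0x49  [3]=0x9b

68 d7 49 9b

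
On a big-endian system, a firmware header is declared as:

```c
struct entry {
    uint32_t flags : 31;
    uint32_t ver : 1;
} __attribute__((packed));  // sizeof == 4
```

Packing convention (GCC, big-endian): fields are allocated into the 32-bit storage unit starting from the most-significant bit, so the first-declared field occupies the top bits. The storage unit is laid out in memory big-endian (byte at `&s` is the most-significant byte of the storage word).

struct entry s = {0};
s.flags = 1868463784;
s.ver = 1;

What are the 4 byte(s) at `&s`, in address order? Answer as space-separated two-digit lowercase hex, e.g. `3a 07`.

flags (31b) val=1868463784 bits=0x6f5e7ea8 at bit 1: 0xdebcfd50
ver (1b) val=1 bits=0x1 at bit 0: 0xdebcfd51
word = 0xdebcfd51 → big-endian bytes:
  [0]=0xde  [1]=0xbc  [2]=0xfd  [3]=0x51

de bc fd 51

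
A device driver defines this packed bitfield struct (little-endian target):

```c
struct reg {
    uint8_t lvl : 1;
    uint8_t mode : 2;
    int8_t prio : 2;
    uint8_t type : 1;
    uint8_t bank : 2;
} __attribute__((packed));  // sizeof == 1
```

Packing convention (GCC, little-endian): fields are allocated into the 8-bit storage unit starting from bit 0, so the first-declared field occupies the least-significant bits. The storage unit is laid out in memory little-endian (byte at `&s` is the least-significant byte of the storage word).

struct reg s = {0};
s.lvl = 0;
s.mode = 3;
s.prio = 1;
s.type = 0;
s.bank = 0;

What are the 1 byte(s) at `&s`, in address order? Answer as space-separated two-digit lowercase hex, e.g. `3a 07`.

0e

lvl (1b) val=0 bits=0x0 at bit 0: 0x00
mode (2b) val=3 bits=0x3 at bit 1: 0x06
prio (2b) val=1 bits=0x1 at bit 3: 0x0e
type (1b) val=0 bits=0x0 at bit 5: 0x0e
bank (2b) val=0 bits=0x0 at bit 6: 0x0e
word = 0x0e → little-endian bytes:
  [0]=0x0e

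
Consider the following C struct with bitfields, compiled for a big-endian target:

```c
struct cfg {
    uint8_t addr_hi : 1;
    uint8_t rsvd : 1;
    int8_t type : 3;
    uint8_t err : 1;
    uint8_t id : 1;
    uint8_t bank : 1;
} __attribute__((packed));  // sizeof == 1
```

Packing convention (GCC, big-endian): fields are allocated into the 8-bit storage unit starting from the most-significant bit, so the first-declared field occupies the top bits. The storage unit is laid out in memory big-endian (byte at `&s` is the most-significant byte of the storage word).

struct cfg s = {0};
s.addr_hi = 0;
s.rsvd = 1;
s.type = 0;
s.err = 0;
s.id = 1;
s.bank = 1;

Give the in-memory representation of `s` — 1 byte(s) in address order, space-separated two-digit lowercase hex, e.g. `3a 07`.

43

[7+:1] addr_hi=0 & 0x1 = 0x0; word=0x00
[6+:1] rsvd=1 & 0x1 = 0x1; word=0x40
[3+:3] type=0 & 0x7 = 0x0; word=0x40
[2+:1] err=0 & 0x1 = 0x0; word=0x40
[1+:1] id=1 & 0x1 = 0x1; word=0x42
[0+:1] bank=1 & 0x1 = 0x1; word=0x43
word = 0x43 → big-endian bytes:
  [0]=0x43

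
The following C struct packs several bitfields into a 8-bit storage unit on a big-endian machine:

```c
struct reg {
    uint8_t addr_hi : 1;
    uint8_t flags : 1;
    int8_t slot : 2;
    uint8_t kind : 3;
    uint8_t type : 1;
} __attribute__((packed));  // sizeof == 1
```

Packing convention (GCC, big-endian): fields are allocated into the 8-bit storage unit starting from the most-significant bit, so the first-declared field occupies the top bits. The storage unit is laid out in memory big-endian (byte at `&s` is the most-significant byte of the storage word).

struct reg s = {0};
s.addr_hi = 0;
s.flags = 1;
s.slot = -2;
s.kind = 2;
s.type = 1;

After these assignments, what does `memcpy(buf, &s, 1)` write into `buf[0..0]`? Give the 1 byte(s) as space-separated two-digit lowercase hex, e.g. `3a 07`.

65

addr_hi (1b) val=0 bits=0x0 at bit 7: 0x00
flags (1b) val=1 bits=0x1 at bit 6: 0x40
slot (2b) val=-2 bits=0x2 at bit 4: 0x60
kind (3b) val=2 bits=0x2 at bit 1: 0x64
type (1b) val=1 bits=0x1 at bit 0: 0x65
word = 0x65 → big-endian bytes:
  [0]=0x65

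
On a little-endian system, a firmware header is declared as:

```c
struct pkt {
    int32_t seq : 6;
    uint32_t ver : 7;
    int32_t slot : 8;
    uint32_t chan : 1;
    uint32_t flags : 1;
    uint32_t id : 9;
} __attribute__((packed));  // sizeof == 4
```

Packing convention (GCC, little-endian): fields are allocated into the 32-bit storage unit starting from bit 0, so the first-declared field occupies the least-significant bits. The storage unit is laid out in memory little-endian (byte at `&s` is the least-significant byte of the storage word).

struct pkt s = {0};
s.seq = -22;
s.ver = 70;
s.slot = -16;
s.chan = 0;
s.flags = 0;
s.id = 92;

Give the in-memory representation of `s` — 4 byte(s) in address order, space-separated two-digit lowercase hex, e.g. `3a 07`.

[0+:6] seq=-22 & 0x3f = 0x2a; word=0x0000002a
[6+:7] ver=70 & 0x7f = 0x46; word=0x000011aa
[13+:8] slot=-16 & 0xff = 0xf0; word=0x001e11aa
[21+:1] chan=0 & 0x1 = 0x0; word=0x001e11aa
[22+:1] flags=0 & 0x1 = 0x0; word=0x001e11aa
[23+:9] id=92 & 0x1ff = 0x5c; word=0x2e1e11aa
word = 0x2e1e11aa → little-endian bytes:
  [0]=0xaa  [1]=0x11  [2]=0x1e  [3]=0x2e

aa 11 1e 2e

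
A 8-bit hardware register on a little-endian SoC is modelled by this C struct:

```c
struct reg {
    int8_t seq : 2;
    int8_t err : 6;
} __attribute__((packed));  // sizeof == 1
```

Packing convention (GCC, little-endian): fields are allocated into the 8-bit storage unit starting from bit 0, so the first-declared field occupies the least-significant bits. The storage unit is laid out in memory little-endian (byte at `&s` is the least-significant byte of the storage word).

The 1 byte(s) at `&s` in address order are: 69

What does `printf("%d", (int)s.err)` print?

[0]=0x69 (little-endian) → word 0x69
seq [0+:2] = (word>>0) & 0x3 = 1
err [2+:6] = (word>>2) & 0x3f = 26  ←
err signed 6b, MSB=0: value = 26

26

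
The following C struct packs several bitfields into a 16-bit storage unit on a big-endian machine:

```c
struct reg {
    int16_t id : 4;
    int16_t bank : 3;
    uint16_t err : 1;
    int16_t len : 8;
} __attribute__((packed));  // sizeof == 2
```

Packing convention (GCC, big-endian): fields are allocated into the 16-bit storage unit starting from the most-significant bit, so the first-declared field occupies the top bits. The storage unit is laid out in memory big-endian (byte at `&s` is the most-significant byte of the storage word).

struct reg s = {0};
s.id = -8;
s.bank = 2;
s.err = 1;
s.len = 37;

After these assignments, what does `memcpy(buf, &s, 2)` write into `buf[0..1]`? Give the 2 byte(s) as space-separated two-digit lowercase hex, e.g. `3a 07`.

[12+:4] id=-8 & 0xf = 0x8; word=0x8000
[9+:3] bank=2 & 0x7 = 0x2; word=0x8400
[8+:1] err=1 & 0x1 = 0x1; word=0x8500
[0+:8] len=37 & 0xff = 0x25; word=0x8525
word = 0x8525 → big-endian bytes:
  [0]=0x85  [1]=0x25

85 25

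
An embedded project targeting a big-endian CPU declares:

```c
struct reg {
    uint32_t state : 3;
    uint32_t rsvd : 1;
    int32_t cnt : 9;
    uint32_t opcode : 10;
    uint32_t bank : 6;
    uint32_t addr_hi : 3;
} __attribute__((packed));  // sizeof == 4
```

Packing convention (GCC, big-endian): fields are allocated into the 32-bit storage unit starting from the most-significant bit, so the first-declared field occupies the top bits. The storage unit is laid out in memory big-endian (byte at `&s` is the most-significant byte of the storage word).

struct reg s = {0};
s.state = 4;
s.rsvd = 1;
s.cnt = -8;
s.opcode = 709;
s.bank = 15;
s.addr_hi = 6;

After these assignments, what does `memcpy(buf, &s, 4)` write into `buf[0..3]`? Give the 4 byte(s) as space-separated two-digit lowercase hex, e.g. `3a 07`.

9f c5 8a 7e

state:3 = 4 → 0x4 << 29 → word 0x80000000
rsvd:1 = 1 → 0x1 << 28 → word 0x90000000
cnt:9 = -8 → 0x1f8 << 19 → word 0x9fc00000
opcode:10 = 709 → 0x2c5 << 9 → word 0x9fc58a00
bank:6 = 15 → 0xf << 3 → word 0x9fc58a78
addr_hi:3 = 6 → 0x6 << 0 → word 0x9fc58a7e
word = 0x9fc58a7e → big-endian bytes:
  [0]=0x9f  [1]=0xc5  [2]=0x8a  [3]=0x7e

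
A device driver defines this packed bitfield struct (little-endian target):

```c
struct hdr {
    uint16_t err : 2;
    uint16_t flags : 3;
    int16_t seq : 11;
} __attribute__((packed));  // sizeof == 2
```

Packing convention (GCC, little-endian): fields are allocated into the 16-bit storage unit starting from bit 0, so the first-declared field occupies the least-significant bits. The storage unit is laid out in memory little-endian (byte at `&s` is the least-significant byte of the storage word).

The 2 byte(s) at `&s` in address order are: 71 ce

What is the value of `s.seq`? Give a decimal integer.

[0]=0x71 [1]=0xce (little-endian) → word 0xce71
err:2 @ bit 0 → (0xce71>>0)&0x3 = 0x1
flags:3 @ bit 2 → (0xce71>>2)&0x7 = 0x4
seq:11 @ bit 5 → (0xce71>>5)&0x7ff = 0x673  ←
seq signed 11b, MSB=1: 1651 - 2048 = -397

-397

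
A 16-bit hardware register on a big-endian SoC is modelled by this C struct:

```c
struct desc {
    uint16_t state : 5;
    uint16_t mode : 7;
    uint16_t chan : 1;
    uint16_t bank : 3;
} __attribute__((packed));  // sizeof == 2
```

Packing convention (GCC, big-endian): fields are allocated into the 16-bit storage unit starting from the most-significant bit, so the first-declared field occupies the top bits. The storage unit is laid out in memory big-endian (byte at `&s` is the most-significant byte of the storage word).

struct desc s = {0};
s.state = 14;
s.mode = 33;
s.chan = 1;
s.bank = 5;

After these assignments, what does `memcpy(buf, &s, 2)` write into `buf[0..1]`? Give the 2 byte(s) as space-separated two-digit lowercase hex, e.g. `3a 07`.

[11+:5] state=14 & 0x1f = 0xe; word=0x7000
[4+:7] mode=33 & 0x7f = 0x21; word=0x7210
[3+:1] chan=1 & 0x1 = 0x1; word=0x7218
[0+:3] bank=5 & 0x7 = 0x5; word=0x721d
word = 0x721d → big-endian bytes:
  [0]=0x72  [1]=0x1d

72 1d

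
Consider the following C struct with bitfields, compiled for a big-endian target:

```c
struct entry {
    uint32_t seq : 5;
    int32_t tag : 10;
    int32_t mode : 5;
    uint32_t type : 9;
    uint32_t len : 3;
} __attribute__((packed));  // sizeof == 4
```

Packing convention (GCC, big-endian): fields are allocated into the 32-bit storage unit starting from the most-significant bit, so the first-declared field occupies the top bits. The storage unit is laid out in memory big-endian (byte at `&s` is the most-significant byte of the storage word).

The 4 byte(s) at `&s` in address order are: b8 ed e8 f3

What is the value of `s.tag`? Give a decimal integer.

118

[0]=0xb8 [1]=0xed [2]=0xe8 [3]=0xf3 (big-endian) → word 0xb8ede8f3
seq:5 @ bit 27 → (0xb8ede8f3>>27)&0x1f = 0x17
tag:10 @ bit 17 → (0xb8ede8f3>>17)&0x3ff = 0x76  ←
mode:5 @ bit 12 → (0xb8ede8f3>>12)&0x1f = 0x1e
type:9 @ bit 3 → (0xb8ede8f3>>3)&0x1ff = 0x11e
len:3 @ bit 0 → (0xb8ede8f3>>0)&0x7 = 0x3
tag signed 10b, MSB=0: value = 118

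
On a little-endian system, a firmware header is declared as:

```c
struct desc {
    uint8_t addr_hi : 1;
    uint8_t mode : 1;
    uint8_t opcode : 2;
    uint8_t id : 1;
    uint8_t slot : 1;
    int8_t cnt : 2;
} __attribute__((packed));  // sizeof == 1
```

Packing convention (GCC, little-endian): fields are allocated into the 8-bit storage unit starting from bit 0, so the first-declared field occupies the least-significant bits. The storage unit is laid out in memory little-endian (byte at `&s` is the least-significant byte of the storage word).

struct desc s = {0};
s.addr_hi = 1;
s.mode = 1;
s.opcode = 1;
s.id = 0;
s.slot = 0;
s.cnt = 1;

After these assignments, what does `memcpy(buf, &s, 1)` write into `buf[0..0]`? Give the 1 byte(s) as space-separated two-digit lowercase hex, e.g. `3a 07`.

[0+:1] addr_hi=1 & 0x1 = 0x1; word=0x01
[1+:1] mode=1 & 0x1 = 0x1; word=0x03
[2+:2] opcode=1 & 0x3 = 0x1; word=0x07
[4+:1] id=0 & 0x1 = 0x0; word=0x07
[5+:1] slot=0 & 0x1 = 0x0; word=0x07
[6+:2] cnt=1 & 0x3 = 0x1; word=0x47
word = 0x47 → little-endian bytes:
  [0]=0x47

47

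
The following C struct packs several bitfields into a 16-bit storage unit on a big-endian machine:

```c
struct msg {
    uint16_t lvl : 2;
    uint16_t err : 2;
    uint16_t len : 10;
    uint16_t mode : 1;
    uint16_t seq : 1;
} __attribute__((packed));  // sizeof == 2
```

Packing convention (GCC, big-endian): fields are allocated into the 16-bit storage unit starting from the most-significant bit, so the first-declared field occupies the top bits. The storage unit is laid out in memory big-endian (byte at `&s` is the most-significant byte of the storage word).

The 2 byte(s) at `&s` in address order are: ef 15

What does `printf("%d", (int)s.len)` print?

965

[0]=0xef [1]=0x15 (big-endian) → word 0xef15
lvl:2 @ bit 14 → (0xef15>>14)&0x3 = 0x3
err:2 @ bit 12 → (0xef15>>12)&0x3 = 0x2
len:10 @ bit 2 → (0xef15>>2)&0x3ff = 0x3c5  ←
mode:1 @ bit 1 → (0xef15>>1)&0x1 = 0x0
seq:1 @ bit 0 → (0xef15>>0)&0x1 = 0x1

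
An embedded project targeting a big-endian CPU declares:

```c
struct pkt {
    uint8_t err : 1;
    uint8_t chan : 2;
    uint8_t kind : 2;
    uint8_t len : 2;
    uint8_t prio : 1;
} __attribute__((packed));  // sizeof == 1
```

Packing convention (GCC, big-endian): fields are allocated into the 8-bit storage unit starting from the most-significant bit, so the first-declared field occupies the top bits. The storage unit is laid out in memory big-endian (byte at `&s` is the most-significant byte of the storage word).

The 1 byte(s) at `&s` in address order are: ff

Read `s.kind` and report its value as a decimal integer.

3

[0]=0xff (big-endian) → word 0xff
err [7+:1] = (word>>7) & 0x1 = 1
chan [5+:2] = (word>>5) & 0x3 = 3
kind [3+:2] = (word>>3) & 0x3 = 3  ←
len [1+:2] = (word>>1) & 0x3 = 3
prio [0+:1] = (word>>0) & 0x1 = 1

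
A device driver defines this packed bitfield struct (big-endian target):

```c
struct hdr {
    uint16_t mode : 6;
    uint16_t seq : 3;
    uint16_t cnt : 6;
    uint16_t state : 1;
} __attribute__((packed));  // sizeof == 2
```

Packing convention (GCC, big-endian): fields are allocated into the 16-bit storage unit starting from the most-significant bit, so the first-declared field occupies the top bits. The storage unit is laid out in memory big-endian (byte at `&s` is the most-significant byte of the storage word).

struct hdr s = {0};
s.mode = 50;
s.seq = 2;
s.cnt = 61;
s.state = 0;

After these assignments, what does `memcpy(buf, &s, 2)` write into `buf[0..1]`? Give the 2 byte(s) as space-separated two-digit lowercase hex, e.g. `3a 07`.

mode:6 = 50 → 0x32 << 10 → word 0xc800
seq:3 = 2 → 0x2 << 7 → word 0xc900
cnt:6 = 61 → 0x3d << 1 → word 0xc97a
state:1 = 0 → 0x0 << 0 → word 0xc97a
word = 0xc97a → big-endian bytes:
  [0]=0xc9  [1]=0x7a

c9 7a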